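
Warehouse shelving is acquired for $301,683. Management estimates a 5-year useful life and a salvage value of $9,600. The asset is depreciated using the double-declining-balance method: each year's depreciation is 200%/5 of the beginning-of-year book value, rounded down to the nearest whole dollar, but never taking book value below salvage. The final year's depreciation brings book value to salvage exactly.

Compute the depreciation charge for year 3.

$43,442

Depreciable base = $301,683 − $9,600 = $292,083.
Year 1: ⌊$301,683 × 200%/5⌋ = $120,673. Book value $181,010.
Year 2: ⌊$181,010 × 200%/5⌋ = $72,404. Book value $108,606.
Year 3: ⌊$108,606 × 200%/5⌋ = $43,442. Book value $65,164.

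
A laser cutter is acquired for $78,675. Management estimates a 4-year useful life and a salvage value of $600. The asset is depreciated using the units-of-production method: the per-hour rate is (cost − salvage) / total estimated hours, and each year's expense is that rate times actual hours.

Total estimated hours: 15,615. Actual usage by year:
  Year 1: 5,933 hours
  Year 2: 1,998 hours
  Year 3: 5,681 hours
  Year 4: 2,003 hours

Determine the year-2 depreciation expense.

Depreciable base = $78,675 − $600 = $78,075.
Rate = $78,075 / 15,615 hours = $5 per hour.
Year 1: 5,933 × $5 = $29,665. Book value $49,010.
Year 2: 1,998 × $5 = $9,990. Book value $39,020.

$9,990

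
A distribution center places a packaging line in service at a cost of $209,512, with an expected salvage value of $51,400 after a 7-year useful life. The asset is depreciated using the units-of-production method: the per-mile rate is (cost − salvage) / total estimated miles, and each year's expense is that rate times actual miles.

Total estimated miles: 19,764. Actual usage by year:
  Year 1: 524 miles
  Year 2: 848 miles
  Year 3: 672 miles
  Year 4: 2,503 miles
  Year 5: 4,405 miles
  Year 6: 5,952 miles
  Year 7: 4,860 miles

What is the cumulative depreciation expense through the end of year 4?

Depreciable base = $209,512 − $51,400 = $158,112.
Rate = $158,112 / 19,764 miles = $8 per mile.
Year 1: 524 × $8 = $4,192. Book value $205,320.
Year 2: 848 × $8 = $6,784. Book value $198,536.
Year 3: 672 × $8 = $5,376. Book value $193,160.
Year 4: 2,503 × $8 = $20,024. Book value $173,136.
Accumulated through year 4 = $209,512 − $173,136 = $36,376.

$36,376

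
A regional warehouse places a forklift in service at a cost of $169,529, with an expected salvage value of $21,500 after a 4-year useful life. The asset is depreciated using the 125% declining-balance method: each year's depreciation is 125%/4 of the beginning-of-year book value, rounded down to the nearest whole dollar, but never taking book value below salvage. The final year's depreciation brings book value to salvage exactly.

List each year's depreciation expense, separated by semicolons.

$52,977; $36,422; $25,040; $33,590

Depreciable base = $169,529 − $21,500 = $148,029.
Year 1: ⌊$169,529 × 125%/4⌋ = $52,977. Book value $116,552.
Year 2: ⌊$116,552 × 125%/4⌋ = $36,422. Book value $80,130.
Year 3: ⌊$80,130 × 125%/4⌋ = $25,040. Book value $55,090.
Year 4 (final): $55,090 − $21,500 = $33,590. Book value $21,500.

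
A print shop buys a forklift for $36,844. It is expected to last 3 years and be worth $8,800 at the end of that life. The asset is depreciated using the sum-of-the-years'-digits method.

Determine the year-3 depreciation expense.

Depreciable base = $36,844 − $8,800 = $28,044.
Sum of the years' digits = 3+2+1 = 6.
Year 1: $28,044 × 3/6 = $14,022. Book value $22,822.
Year 2: $28,044 × 2/6 = $9,348. Book value $13,474.
Year 3: $28,044 × 1/6 = $4,674. Book value $8,800.

$4,674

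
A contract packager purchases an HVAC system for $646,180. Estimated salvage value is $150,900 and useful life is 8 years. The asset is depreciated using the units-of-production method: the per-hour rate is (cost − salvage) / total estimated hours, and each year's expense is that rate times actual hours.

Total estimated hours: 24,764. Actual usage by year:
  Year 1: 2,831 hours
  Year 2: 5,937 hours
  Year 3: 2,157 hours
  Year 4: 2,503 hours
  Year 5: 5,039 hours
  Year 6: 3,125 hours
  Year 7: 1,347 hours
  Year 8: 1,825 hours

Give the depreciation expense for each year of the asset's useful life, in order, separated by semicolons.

Depreciable base = $646,180 − $150,900 = $495,280.
Rate = $495,280 / 24,764 hours = $20 per hour.
Year 1: 2,831 × $20 = $56,620. Book value $589,560.
Year 2: 5,937 × $20 = $118,740. Book value $470,820.
Year 3: 2,157 × $20 = $43,140. Book value $427,680.
Year 4: 2,503 × $20 = $50,060. Book value $377,620.
Year 5: 5,039 × $20 = $100,780. Book value $276,840.
Year 6: 3,125 × $20 = $62,500. Book value $214,340.
Year 7: 1,347 × $20 = $26,940. Book value $187,400.
Year 8: 1,825 × $20 = $36,500. Book value $150,900.

$56,620; $118,740; $43,140; $50,060; $100,780; $62,500; $26,940; $36,500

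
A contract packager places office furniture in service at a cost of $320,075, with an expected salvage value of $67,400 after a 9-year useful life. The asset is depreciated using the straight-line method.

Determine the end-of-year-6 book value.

$151,625

Depreciable base = $320,075 − $67,400 = $252,675.
Annual expense = $252,675 / 9 = $28,075.
End of year 1: book value $292,000.
End of year 2: book value $263,925.
End of year 3: book value $235,850.
End of year 4: book value $207,775.
End of year 5: book value $179,700.
End of year 6: book value $151,625.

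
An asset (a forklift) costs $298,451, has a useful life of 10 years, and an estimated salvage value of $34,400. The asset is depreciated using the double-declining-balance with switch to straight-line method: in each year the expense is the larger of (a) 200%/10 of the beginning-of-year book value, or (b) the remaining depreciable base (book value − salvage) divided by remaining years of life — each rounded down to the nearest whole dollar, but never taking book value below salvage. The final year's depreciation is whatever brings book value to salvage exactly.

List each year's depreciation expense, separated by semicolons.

$59,690; $47,752; $38,201; $30,561; $24,449; $19,559; $15,647; $12,518; $10,014; $5,660

Depreciable base = $298,451 − $34,400 = $264,051.
Year 1: DB = ⌊$298,451 × 200%/10⌋ = $59,690; SL = ⌊$264,051/10⌋ = $26,405 → take DB $59,690. Book value $238,761.
Year 2: DB = ⌊$238,761 × 200%/10⌋ = $47,752; SL = ⌊$204,361/9⌋ = $22,706 → take DB $47,752. Book value $191,009.
Year 3: DB = ⌊$191,009 × 200%/10⌋ = $38,201; SL = ⌊$156,609/8⌋ = $19,576 → take DB $38,201. Book value $152,808.
Year 4: DB = ⌊$152,808 × 200%/10⌋ = $30,561; SL = ⌊$118,408/7⌋ = $16,915 → take DB $30,561. Book value $122,247.
Year 5: DB = ⌊$122,247 × 200%/10⌋ = $24,449; SL = ⌊$87,847/6⌋ = $14,641 → take DB $24,449. Book value $97,798.
Year 6: DB = ⌊$97,798 × 200%/10⌋ = $19,559; SL = ⌊$63,398/5⌋ = $12,679 → take DB $19,559. Book value $78,239.
Year 7: DB = ⌊$78,239 × 200%/10⌋ = $15,647; SL = ⌊$43,839/4⌋ = $10,959 → take DB $15,647. Book value $62,592.
Year 8: DB = ⌊$62,592 × 200%/10⌋ = $12,518; SL = ⌊$28,192/3⌋ = $9,397 → take DB $12,518. Book value $50,074.
Year 9: DB = ⌊$50,074 × 200%/10⌋ = $10,014; SL = ⌊$15,674/2⌋ = $7,837 → take DB $10,014. Book value $40,060.
Year 10 (final): $40,060 − $34,400 = $5,660. Book value $34,400.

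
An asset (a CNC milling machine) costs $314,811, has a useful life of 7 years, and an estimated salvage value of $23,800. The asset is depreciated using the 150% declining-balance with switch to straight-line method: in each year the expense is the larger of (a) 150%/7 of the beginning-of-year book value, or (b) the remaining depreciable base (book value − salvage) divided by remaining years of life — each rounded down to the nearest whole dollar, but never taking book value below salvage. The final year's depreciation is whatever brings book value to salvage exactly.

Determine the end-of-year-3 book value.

Depreciable base = $314,811 − $23,800 = $291,011.
Year 1: DB = ⌊$314,811 × 150%/7⌋ = $67,459; SL = ⌊$291,011/7⌋ = $41,573 → take DB $67,459. Book value $247,352.
Year 2: DB = ⌊$247,352 × 150%/7⌋ = $53,004; SL = ⌊$223,552/6⌋ = $37,258 → take DB $53,004. Book value $194,348.
Year 3: DB = ⌊$194,348 × 150%/7⌋ = $41,646; SL = ⌊$170,548/5⌋ = $34,109 → take DB $41,646. Book value $152,702.

$152,702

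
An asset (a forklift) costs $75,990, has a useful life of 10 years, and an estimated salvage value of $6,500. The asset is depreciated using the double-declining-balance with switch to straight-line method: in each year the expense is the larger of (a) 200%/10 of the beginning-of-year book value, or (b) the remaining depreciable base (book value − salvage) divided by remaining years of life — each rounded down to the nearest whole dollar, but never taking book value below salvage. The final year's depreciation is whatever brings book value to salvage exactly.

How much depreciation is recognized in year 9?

Depreciable base = $75,990 − $6,500 = $69,490.
Year 1: DB = ⌊$75,990 × 200%/10⌋ = $15,198; SL = ⌊$69,490/10⌋ = $6,949 → take DB $15,198. Book value $60,792.
Year 2: DB = ⌊$60,792 × 200%/10⌋ = $12,158; SL = ⌊$54,292/9⌋ = $6,032 → take DB $12,158. Book value $48,634.
Year 3: DB = ⌊$48,634 × 200%/10⌋ = $9,726; SL = ⌊$42,134/8⌋ = $5,266 → take DB $9,726. Book value $38,908.
Year 4: DB = ⌊$38,908 × 200%/10⌋ = $7,781; SL = ⌊$32,408/7⌋ = $4,629 → take DB $7,781. Book value $31,127.
Year 5: DB = ⌊$31,127 × 200%/10⌋ = $6,225; SL = ⌊$24,627/6⌋ = $4,104 → take DB $6,225. Book value $24,902.
Year 6: DB = ⌊$24,902 × 200%/10⌋ = $4,980; SL = ⌊$18,402/5⌋ = $3,680 → take DB $4,980. Book value $19,922.
Year 7: DB = ⌊$19,922 × 200%/10⌋ = $3,984; SL = ⌊$13,422/4⌋ = $3,355 → take DB $3,984. Book value $15,938.
Year 8: DB = ⌊$15,938 × 200%/10⌋ = $3,187; SL = ⌊$9,438/3⌋ = $3,146 → take DB $3,187. Book value $12,751.
Year 9: DB = ⌊$12,751 × 200%/10⌋ = $2,550; SL = ⌊$6,251/2⌋ = $3,125 → take SL $3,125. Book value $9,626.

$3,125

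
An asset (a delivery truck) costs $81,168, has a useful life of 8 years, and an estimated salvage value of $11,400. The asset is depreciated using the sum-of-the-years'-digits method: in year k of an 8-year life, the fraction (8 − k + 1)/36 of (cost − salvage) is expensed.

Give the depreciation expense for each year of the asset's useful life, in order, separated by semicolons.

Depreciable base = $81,168 − $11,400 = $69,768.
Sum of the years' digits = 8+7+6+5+4+3+2+1 = 36.
Year 1: $69,768 × 8/36 = $15,504. Book value $65,664.
Year 2: $69,768 × 7/36 = $13,566. Book value $52,098.
Year 3: $69,768 × 6/36 = $11,628. Book value $40,470.
Year 4: $69,768 × 5/36 = $9,690. Book value $30,780.
Year 5: $69,768 × 4/36 = $7,752. Book value $23,028.
Year 6: $69,768 × 3/36 = $5,814. Book value $17,214.
Year 7: $69,768 × 2/36 = $3,876. Book value $13,338.
Year 8: $69,768 × 1/36 = $1,938. Book value $11,400.

$15,504; $13,566; $11,628; $9,690; $7,752; $5,814; $3,876; $1,938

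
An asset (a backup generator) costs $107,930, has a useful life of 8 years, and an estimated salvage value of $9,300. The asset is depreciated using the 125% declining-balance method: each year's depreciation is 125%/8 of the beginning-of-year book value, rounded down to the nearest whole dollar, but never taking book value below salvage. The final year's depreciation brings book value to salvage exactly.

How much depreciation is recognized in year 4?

$10,130

Depreciable base = $107,930 − $9,300 = $98,630.
Year 1: ⌊$107,930 × 125%/8⌋ = $16,864. Book value $91,066.
Year 2: ⌊$91,066 × 125%/8⌋ = $14,229. Book value $76,837.
Year 3: ⌊$76,837 × 125%/8⌋ = $12,005. Book value $64,832.
Year 4: ⌊$64,832 × 125%/8⌋ = $10,130. Book value $54,702.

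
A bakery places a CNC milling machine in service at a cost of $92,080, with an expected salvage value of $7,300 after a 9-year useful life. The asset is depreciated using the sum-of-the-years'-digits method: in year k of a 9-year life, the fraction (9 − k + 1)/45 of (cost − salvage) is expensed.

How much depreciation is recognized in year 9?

$1,884

Depreciable base = $92,080 − $7,300 = $84,780.
Sum of the years' digits = 9+8+7+6+5+4+3+2+1 = 45.
Year 1: $84,780 × 9/45 = $16,956. Book value $75,124.
Year 2: $84,780 × 8/45 = $15,072. Book value $60,052.
Year 3: $84,780 × 7/45 = $13,188. Book value $46,864.
Year 4: $84,780 × 6/45 = $11,304. Book value $35,560.
Year 5: $84,780 × 5/45 = $9,420. Book value $26,140.
Year 6: $84,780 × 4/45 = $7,536. Book value $18,604.
Year 7: $84,780 × 3/45 = $5,652. Book value $12,952.
Year 8: $84,780 × 2/45 = $3,768. Book value $9,184.
Year 9: $84,780 × 1/45 = $1,884. Book value $7,300.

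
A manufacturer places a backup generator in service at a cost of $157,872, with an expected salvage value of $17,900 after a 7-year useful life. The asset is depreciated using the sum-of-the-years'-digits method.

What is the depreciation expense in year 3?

Depreciable base = $157,872 − $17,900 = $139,972.
Sum of the years' digits = 7+6+5+4+3+2+1 = 28.
Year 1: $139,972 × 7/28 = $34,993. Book value $122,879.
Year 2: $139,972 × 6/28 = $29,994. Book value $92,885.
Year 3: $139,972 × 5/28 = $24,995. Book value $67,890.

$24,995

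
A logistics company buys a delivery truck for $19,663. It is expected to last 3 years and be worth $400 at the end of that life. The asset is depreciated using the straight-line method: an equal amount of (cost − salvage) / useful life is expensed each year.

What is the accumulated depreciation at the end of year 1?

$6,421

Depreciable base = $19,663 − $400 = $19,263.
Annual expense = $19,263 / 3 = $6,421.
End of year 1: book value $13,242.
Accumulated through year 1 = $19,663 − $13,242 = $6,421.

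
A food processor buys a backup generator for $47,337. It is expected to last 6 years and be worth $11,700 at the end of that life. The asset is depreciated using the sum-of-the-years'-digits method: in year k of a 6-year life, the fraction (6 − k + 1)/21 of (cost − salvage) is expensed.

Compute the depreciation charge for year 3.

$6,788

Depreciable base = $47,337 − $11,700 = $35,637.
Sum of the years' digits = 6+5+4+3+2+1 = 21.
Year 1: $35,637 × 6/21 = $10,182. Book value $37,155.
Year 2: $35,637 × 5/21 = $8,485. Book value $28,670.
Year 3: $35,637 × 4/21 = $6,788. Book value $21,882.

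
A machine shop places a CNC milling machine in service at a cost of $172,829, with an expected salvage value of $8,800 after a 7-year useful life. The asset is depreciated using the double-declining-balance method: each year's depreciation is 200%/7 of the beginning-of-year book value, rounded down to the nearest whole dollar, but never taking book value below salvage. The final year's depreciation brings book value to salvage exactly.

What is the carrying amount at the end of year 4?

$44,990

Depreciable base = $172,829 − $8,800 = $164,029.
Year 1: ⌊$172,829 × 200%/7⌋ = $49,379. Book value $123,450.
Year 2: ⌊$123,450 × 200%/7⌋ = $35,271. Book value $88,179.
Year 3: ⌊$88,179 × 200%/7⌋ = $25,194. Book value $62,985.
Year 4: ⌊$62,985 × 200%/7⌋ = $17,995. Book value $44,990.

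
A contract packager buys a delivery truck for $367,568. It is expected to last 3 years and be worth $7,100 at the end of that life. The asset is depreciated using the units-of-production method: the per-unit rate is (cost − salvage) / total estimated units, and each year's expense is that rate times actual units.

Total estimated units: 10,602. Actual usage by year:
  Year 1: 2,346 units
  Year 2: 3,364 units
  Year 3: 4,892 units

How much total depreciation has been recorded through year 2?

Depreciable base = $367,568 − $7,100 = $360,468.
Rate = $360,468 / 10,602 units = $34 per unit.
Year 1: 2,346 × $34 = $79,764. Book value $287,804.
Year 2: 3,364 × $34 = $114,376. Book value $173,428.
Accumulated through year 2 = $367,568 − $173,428 = $194,140.

$194,140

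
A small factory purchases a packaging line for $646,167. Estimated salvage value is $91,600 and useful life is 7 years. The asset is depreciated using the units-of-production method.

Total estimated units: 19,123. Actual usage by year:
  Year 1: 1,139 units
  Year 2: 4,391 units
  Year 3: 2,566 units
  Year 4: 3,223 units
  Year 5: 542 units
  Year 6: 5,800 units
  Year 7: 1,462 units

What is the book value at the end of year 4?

Depreciable base = $646,167 − $91,600 = $554,567.
Rate = $554,567 / 19,123 units = $29 per unit.
Year 1: 1,139 × $29 = $33,031. Book value $613,136.
Year 2: 4,391 × $29 = $127,339. Book value $485,797.
Year 3: 2,566 × $29 = $74,414. Book value $411,383.
Year 4: 3,223 × $29 = $93,467. Book value $317,916.

$317,916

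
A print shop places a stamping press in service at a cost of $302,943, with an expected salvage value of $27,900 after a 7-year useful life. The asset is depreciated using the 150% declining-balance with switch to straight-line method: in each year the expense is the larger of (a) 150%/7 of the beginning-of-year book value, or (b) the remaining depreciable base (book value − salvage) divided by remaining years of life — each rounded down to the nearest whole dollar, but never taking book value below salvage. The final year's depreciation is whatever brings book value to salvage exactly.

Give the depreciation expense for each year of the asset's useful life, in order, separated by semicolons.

$64,916; $51,005; $40,076; $31,488; $29,186; $29,186; $29,186

Depreciable base = $302,943 − $27,900 = $275,043.
Year 1: DB = ⌊$302,943 × 150%/7⌋ = $64,916; SL = ⌊$275,043/7⌋ = $39,291 → take DB $64,916. Book value $238,027.
Year 2: DB = ⌊$238,027 × 150%/7⌋ = $51,005; SL = ⌊$210,127/6⌋ = $35,021 → take DB $51,005. Book value $187,022.
Year 3: DB = ⌊$187,022 × 150%/7⌋ = $40,076; SL = ⌊$159,122/5⌋ = $31,824 → take DB $40,076. Book value $146,946.
Year 4: DB = ⌊$146,946 × 150%/7⌋ = $31,488; SL = ⌊$119,046/4⌋ = $29,761 → take DB $31,488. Book value $115,458.
Year 5: DB = ⌊$115,458 × 150%/7⌋ = $24,741; SL = ⌊$87,558/3⌋ = $29,186 → take SL $29,186. Book value $86,272.
Year 6: DB = ⌊$86,272 × 150%/7⌋ = $18,486; SL = ⌊$58,372/2⌋ = $29,186 → take SL $29,186. Book value $57,086.
Year 7 (final): $57,086 − $27,900 = $29,186. Book value $27,900.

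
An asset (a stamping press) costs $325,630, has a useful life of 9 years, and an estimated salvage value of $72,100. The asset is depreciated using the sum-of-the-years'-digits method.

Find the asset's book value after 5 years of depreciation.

Depreciable base = $325,630 − $72,100 = $253,530.
Sum of the years' digits = 9+8+7+6+5+4+3+2+1 = 45.
Year 1: $253,530 × 9/45 = $50,706. Book value $274,924.
Year 2: $253,530 × 8/45 = $45,072. Book value $229,852.
Year 3: $253,530 × 7/45 = $39,438. Book value $190,414.
Year 4: $253,530 × 6/45 = $33,804. Book value $156,610.
Year 5: $253,530 × 5/45 = $28,170. Book value $128,440.

$128,440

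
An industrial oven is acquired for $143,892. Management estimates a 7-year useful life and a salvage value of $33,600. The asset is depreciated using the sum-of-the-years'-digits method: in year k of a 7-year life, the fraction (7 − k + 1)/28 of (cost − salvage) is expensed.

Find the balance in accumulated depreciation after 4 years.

Depreciable base = $143,892 − $33,600 = $110,292.
Sum of the years' digits = 7+6+5+4+3+2+1 = 28.
Year 1: $110,292 × 7/28 = $27,573. Book value $116,319.
Year 2: $110,292 × 6/28 = $23,634. Book value $92,685.
Year 3: $110,292 × 5/28 = $19,695. Book value $72,990.
Year 4: $110,292 × 4/28 = $15,756. Book value $57,234.
Accumulated through year 4 = $143,892 − $57,234 = $86,658.

$86,658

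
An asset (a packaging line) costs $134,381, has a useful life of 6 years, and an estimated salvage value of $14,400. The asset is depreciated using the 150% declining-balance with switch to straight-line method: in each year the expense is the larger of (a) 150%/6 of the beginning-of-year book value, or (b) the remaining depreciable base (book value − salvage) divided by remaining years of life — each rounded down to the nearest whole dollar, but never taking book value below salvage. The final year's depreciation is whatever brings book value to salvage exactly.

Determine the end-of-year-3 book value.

$56,693

Depreciable base = $134,381 − $14,400 = $119,981.
Year 1: DB = ⌊$134,381 × 150%/6⌋ = $33,595; SL = ⌊$119,981/6⌋ = $19,996 → take DB $33,595. Book value $100,786.
Year 2: DB = ⌊$100,786 × 150%/6⌋ = $25,196; SL = ⌊$86,386/5⌋ = $17,277 → take DB $25,196. Book value $75,590.
Year 3: DB = ⌊$75,590 × 150%/6⌋ = $18,897; SL = ⌊$61,190/4⌋ = $15,297 → take DB $18,897. Book value $56,693.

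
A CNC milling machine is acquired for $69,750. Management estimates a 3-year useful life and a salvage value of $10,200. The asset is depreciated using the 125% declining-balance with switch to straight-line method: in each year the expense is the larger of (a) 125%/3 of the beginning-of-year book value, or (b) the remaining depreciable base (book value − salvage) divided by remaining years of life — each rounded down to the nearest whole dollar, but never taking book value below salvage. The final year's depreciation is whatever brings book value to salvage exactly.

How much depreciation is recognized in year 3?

Depreciable base = $69,750 − $10,200 = $59,550.
Year 1: DB = ⌊$69,750 × 125%/3⌋ = $29,062; SL = ⌊$59,550/3⌋ = $19,850 → take DB $29,062. Book value $40,688.
Year 2: DB = ⌊$40,688 × 125%/3⌋ = $16,953; SL = ⌊$30,488/2⌋ = $15,244 → take DB $16,953. Book value $23,735.
Year 3 (final): $23,735 − $10,200 = $13,535. Book value $10,200.

$13,535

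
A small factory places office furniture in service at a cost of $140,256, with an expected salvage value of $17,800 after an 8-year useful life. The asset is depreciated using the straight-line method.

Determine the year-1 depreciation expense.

$15,307

Depreciable base = $140,256 − $17,800 = $122,456.
Annual expense = $122,456 / 8 = $15,307.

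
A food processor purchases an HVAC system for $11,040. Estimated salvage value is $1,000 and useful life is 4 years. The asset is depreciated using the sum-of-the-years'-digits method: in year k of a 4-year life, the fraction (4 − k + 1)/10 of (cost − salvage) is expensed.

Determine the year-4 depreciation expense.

$1,004

Depreciable base = $11,040 − $1,000 = $10,040.
Sum of the years' digits = 4+3+2+1 = 10.
Year 1: $10,040 × 4/10 = $4,016. Book value $7,024.
Year 2: $10,040 × 3/10 = $3,012. Book value $4,012.
Year 3: $10,040 × 2/10 = $2,008. Book value $2,004.
Year 4: $10,040 × 1/10 = $1,004. Book value $1,000.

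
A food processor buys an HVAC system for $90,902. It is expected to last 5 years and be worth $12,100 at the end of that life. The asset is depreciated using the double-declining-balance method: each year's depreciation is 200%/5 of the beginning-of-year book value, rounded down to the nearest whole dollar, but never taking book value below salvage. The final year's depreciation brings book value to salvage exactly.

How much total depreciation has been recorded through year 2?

Depreciable base = $90,902 − $12,100 = $78,802.
Year 1: ⌊$90,902 × 200%/5⌋ = $36,360. Book value $54,542.
Year 2: ⌊$54,542 × 200%/5⌋ = $21,816. Book value $32,726.
Accumulated through year 2 = $90,902 − $32,726 = $58,176.

$58,176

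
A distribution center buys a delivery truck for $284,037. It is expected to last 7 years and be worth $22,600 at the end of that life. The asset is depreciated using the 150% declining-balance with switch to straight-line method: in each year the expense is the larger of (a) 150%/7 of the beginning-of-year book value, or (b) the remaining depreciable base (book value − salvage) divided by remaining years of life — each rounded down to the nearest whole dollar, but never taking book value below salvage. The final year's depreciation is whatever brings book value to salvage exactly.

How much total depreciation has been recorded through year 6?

$232,886

Depreciable base = $284,037 − $22,600 = $261,437.
Year 1: DB = ⌊$284,037 × 150%/7⌋ = $60,865; SL = ⌊$261,437/7⌋ = $37,348 → take DB $60,865. Book value $223,172.
Year 2: DB = ⌊$223,172 × 150%/7⌋ = $47,822; SL = ⌊$200,572/6⌋ = $33,428 → take DB $47,822. Book value $175,350.
Year 3: DB = ⌊$175,350 × 150%/7⌋ = $37,575; SL = ⌊$152,750/5⌋ = $30,550 → take DB $37,575. Book value $137,775.
Year 4: DB = ⌊$137,775 × 150%/7⌋ = $29,523; SL = ⌊$115,175/4⌋ = $28,793 → take DB $29,523. Book value $108,252.
Year 5: DB = ⌊$108,252 × 150%/7⌋ = $23,196; SL = ⌊$85,652/3⌋ = $28,550 → take SL $28,550. Book value $79,702.
Year 6: DB = ⌊$79,702 × 150%/7⌋ = $17,079; SL = ⌊$57,102/2⌋ = $28,551 → take SL $28,551. Book value $51,151.
Accumulated through year 6 = $284,037 − $51,151 = $232,886.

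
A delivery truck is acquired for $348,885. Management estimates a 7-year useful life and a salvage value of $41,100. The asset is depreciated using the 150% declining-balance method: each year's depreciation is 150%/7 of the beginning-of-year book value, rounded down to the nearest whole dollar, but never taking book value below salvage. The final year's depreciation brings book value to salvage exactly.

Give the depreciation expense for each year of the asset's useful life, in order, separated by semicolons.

Depreciable base = $348,885 − $41,100 = $307,785.
Year 1: ⌊$348,885 × 150%/7⌋ = $74,761. Book value $274,124.
Year 2: ⌊$274,124 × 150%/7⌋ = $58,740. Book value $215,384.
Year 3: ⌊$215,384 × 150%/7⌋ = $46,153. Book value $169,231.
Year 4: ⌊$169,231 × 150%/7⌋ = $36,263. Book value $132,968.
Year 5: ⌊$132,968 × 150%/7⌋ = $28,493. Book value $104,475.
Year 6: ⌊$104,475 × 150%/7⌋ = $22,387. Book value $82,088.
Year 7 (final): $82,088 − $41,100 = $40,988. Book value $41,100.

$74,761; $58,740; $46,153; $36,263; $28,493; $22,387; $40,988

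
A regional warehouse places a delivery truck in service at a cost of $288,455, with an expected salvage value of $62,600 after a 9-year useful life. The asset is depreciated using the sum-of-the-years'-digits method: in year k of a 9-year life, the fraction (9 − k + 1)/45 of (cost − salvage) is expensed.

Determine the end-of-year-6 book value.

Depreciable base = $288,455 − $62,600 = $225,855.
Sum of the years' digits = 9+8+7+6+5+4+3+2+1 = 45.
Year 1: $225,855 × 9/45 = $45,171. Book value $243,284.
Year 2: $225,855 × 8/45 = $40,152. Book value $203,132.
Year 3: $225,855 × 7/45 = $35,133. Book value $167,999.
Year 4: $225,855 × 6/45 = $30,114. Book value $137,885.
Year 5: $225,855 × 5/45 = $25,095. Book value $112,790.
Year 6: $225,855 × 4/45 = $20,076. Book value $92,714.

$92,714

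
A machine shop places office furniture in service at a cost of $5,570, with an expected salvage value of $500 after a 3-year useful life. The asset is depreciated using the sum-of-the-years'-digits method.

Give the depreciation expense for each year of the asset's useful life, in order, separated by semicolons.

Depreciable base = $5,570 − $500 = $5,070.
Sum of the years' digits = 3+2+1 = 6.
Year 1: $5,070 × 3/6 = $2,535. Book value $3,035.
Year 2: $5,070 × 2/6 = $1,690. Book value $1,345.
Year 3: $5,070 × 1/6 = $845. Book value $500.

$2,535; $1,690; $845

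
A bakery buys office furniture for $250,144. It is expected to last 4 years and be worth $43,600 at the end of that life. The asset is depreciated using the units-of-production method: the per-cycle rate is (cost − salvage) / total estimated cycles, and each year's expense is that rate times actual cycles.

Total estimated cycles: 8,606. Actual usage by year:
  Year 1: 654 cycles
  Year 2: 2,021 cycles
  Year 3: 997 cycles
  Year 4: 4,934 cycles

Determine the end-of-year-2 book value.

Depreciable base = $250,144 − $43,600 = $206,544.
Rate = $206,544 / 8,606 cycles = $24 per cycle.
Year 1: 654 × $24 = $15,696. Book value $234,448.
Year 2: 2,021 × $24 = $48,504. Book value $185,944.

$185,944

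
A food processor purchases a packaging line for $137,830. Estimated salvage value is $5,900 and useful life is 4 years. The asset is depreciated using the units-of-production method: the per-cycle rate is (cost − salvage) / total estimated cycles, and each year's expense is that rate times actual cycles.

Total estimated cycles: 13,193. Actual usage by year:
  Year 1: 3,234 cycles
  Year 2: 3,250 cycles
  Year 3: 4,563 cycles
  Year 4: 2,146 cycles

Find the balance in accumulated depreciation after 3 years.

$110,470

Depreciable base = $137,830 − $5,900 = $131,930.
Rate = $131,930 / 13,193 cycles = $10 per cycle.
Year 1: 3,234 × $10 = $32,340. Book value $105,490.
Year 2: 3,250 × $10 = $32,500. Book value $72,990.
Year 3: 4,563 × $10 = $45,630. Book value $27,360.
Accumulated through year 3 = $137,830 − $27,360 = $110,470.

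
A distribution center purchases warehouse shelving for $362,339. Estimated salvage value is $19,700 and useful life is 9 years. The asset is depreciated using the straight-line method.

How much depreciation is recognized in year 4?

Depreciable base = $362,339 − $19,700 = $342,639.
Annual expense = $342,639 / 9 = $38,071.

$38,071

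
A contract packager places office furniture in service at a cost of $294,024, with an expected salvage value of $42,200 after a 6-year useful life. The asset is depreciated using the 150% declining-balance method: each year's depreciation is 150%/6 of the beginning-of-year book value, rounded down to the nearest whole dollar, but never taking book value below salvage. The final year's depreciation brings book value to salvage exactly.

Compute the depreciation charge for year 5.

Depreciable base = $294,024 − $42,200 = $251,824.
Year 1: ⌊$294,024 × 150%/6⌋ = $73,506. Book value $220,518.
Year 2: ⌊$220,518 × 150%/6⌋ = $55,129. Book value $165,389.
Year 3: ⌊$165,389 × 150%/6⌋ = $41,347. Book value $124,042.
Year 4: ⌊$124,042 × 150%/6⌋ = $31,010. Book value $93,032.
Year 5: ⌊$93,032 × 150%/6⌋ = $23,258. Book value $69,774.

$23,258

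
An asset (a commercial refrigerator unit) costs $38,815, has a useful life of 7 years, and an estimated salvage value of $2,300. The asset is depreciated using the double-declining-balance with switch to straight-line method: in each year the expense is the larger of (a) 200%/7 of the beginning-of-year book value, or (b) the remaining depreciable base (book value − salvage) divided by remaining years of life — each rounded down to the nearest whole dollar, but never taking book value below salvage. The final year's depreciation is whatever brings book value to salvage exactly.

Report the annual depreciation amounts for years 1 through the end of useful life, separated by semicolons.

Depreciable base = $38,815 − $2,300 = $36,515.
Year 1: DB = ⌊$38,815 × 200%/7⌋ = $11,090; SL = ⌊$36,515/7⌋ = $5,216 → take DB $11,090. Book value $27,725.
Year 2: DB = ⌊$27,725 × 200%/7⌋ = $7,921; SL = ⌊$25,425/6⌋ = $4,237 → take DB $7,921. Book value $19,804.
Year 3: DB = ⌊$19,804 × 200%/7⌋ = $5,658; SL = ⌊$17,504/5⌋ = $3,500 → take DB $5,658. Book value $14,146.
Year 4: DB = ⌊$14,146 × 200%/7⌋ = $4,041; SL = ⌊$11,846/4⌋ = $2,961 → take DB $4,041. Book value $10,105.
Year 5: DB = ⌊$10,105 × 200%/7⌋ = $2,887; SL = ⌊$7,805/3⌋ = $2,601 → take DB $2,887. Book value $7,218.
Year 6: DB = ⌊$7,218 × 200%/7⌋ = $2,062; SL = ⌊$4,918/2⌋ = $2,459 → take SL $2,459. Book value $4,759.
Year 7 (final): $4,759 − $2,300 = $2,459. Book value $2,300.

$11,090; $7,921; $5,658; $4,041; $2,887; $2,459; $2,459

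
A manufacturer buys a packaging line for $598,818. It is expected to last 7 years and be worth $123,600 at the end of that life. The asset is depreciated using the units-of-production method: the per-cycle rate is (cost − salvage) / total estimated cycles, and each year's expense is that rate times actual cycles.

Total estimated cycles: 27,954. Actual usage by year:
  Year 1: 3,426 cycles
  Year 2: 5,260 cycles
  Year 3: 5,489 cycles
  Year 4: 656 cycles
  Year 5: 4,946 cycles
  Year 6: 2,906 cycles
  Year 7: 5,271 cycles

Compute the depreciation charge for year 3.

Depreciable base = $598,818 − $123,600 = $475,218.
Rate = $475,218 / 27,954 cycles = $17 per cycle.
Year 1: 3,426 × $17 = $58,242. Book value $540,576.
Year 2: 5,260 × $17 = $89,420. Book value $451,156.
Year 3: 5,489 × $17 = $93,313. Book value $357,843.

$93,313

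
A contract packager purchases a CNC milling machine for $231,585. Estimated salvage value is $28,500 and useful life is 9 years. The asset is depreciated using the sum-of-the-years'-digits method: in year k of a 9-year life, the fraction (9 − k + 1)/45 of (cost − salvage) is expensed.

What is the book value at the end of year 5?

$73,630

Depreciable base = $231,585 − $28,500 = $203,085.
Sum of the years' digits = 9+8+7+6+5+4+3+2+1 = 45.
Year 1: $203,085 × 9/45 = $40,617. Book value $190,968.
Year 2: $203,085 × 8/45 = $36,104. Book value $154,864.
Year 3: $203,085 × 7/45 = $31,591. Book value $123,273.
Year 4: $203,085 × 6/45 = $27,078. Book value $96,195.
Year 5: $203,085 × 5/45 = $22,565. Book value $73,630.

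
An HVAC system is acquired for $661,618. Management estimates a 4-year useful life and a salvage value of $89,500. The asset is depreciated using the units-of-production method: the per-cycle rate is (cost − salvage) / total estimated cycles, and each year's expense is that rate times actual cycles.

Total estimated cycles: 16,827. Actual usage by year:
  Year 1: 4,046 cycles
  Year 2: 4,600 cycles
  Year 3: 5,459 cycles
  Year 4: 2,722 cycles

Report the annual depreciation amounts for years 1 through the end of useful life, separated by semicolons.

$137,564; $156,400; $185,606; $92,548

Depreciable base = $661,618 − $89,500 = $572,118.
Rate = $572,118 / 16,827 cycles = $34 per cycle.
Year 1: 4,046 × $34 = $137,564. Book value $524,054.
Year 2: 4,600 × $34 = $156,400. Book value $367,654.
Year 3: 5,459 × $34 = $185,606. Book value $182,048.
Year 4: 2,722 × $34 = $92,548. Book value $89,500.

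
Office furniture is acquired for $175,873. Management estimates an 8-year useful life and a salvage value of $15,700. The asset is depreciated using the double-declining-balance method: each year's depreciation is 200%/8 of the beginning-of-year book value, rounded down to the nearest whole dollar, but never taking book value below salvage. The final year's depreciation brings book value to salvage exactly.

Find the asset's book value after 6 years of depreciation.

Depreciable base = $175,873 − $15,700 = $160,173.
Year 1: ⌊$175,873 × 200%/8⌋ = $43,968. Book value $131,905.
Year 2: ⌊$131,905 × 200%/8⌋ = $32,976. Book value $98,929.
Year 3: ⌊$98,929 × 200%/8⌋ = $24,732. Book value $74,197.
Year 4: ⌊$74,197 × 200%/8⌋ = $18,549. Book value $55,648.
Year 5: ⌊$55,648 × 200%/8⌋ = $13,912. Book value $41,736.
Year 6: ⌊$41,736 × 200%/8⌋ = $10,434. Book value $31,302.

$31,302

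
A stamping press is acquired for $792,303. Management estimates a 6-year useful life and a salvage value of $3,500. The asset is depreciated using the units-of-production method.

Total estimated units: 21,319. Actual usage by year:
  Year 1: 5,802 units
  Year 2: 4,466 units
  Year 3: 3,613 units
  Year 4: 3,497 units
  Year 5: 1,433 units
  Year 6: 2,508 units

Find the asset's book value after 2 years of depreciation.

$412,387

Depreciable base = $792,303 − $3,500 = $788,803.
Rate = $788,803 / 21,319 units = $37 per unit.
Year 1: 5,802 × $37 = $214,674. Book value $577,629.
Year 2: 4,466 × $37 = $165,242. Book value $412,387.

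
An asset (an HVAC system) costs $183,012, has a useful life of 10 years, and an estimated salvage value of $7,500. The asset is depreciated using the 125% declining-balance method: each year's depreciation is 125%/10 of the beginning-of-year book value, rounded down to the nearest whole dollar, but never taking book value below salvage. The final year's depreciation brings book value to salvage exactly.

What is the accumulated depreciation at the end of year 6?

$100,875

Depreciable base = $183,012 − $7,500 = $175,512.
Year 1: ⌊$183,012 × 125%/10⌋ = $22,876. Book value $160,136.
Year 2: ⌊$160,136 × 125%/10⌋ = $20,017. Book value $140,119.
Year 3: ⌊$140,119 × 125%/10⌋ = $17,514. Book value $122,605.
Year 4: ⌊$122,605 × 125%/10⌋ = $15,325. Book value $107,280.
Year 5: ⌊$107,280 × 125%/10⌋ = $13,410. Book value $93,870.
Year 6: ⌊$93,870 × 125%/10⌋ = $11,733. Book value $82,137.
Accumulated through year 6 = $183,012 − $82,137 = $100,875.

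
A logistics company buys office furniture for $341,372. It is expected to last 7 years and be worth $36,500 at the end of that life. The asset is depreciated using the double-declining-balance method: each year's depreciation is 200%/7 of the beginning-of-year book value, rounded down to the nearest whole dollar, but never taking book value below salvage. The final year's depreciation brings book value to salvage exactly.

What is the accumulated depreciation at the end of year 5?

Depreciable base = $341,372 − $36,500 = $304,872.
Year 1: ⌊$341,372 × 200%/7⌋ = $97,534. Book value $243,838.
Year 2: ⌊$243,838 × 200%/7⌋ = $69,668. Book value $174,170.
Year 3: ⌊$174,170 × 200%/7⌋ = $49,762. Book value $124,408.
Year 4: ⌊$124,408 × 200%/7⌋ = $35,545. Book value $88,863.
Year 5: ⌊$88,863 × 200%/7⌋ = $25,389. Book value $63,474.
Accumulated through year 5 = $341,372 − $63,474 = $277,898.

$277,898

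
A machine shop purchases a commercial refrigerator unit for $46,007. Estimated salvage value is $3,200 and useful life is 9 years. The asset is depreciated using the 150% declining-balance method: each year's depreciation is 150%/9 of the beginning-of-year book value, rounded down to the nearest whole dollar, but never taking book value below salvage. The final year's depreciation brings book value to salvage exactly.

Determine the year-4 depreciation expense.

Depreciable base = $46,007 − $3,200 = $42,807.
Year 1: ⌊$46,007 × 150%/9⌋ = $7,667. Book value $38,340.
Year 2: ⌊$38,340 × 150%/9⌋ = $6,390. Book value $31,950.
Year 3: ⌊$31,950 × 150%/9⌋ = $5,325. Book value $26,625.
Year 4: ⌊$26,625 × 150%/9⌋ = $4,437. Book value $22,188.

$4,437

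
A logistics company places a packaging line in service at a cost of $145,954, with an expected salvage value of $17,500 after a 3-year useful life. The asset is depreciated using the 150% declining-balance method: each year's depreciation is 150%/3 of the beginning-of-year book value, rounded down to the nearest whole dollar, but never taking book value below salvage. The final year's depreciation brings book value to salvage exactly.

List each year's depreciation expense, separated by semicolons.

Depreciable base = $145,954 − $17,500 = $128,454.
Year 1: ⌊$145,954 × 150%/3⌋ = $72,977. Book value $72,977.
Year 2: ⌊$72,977 × 150%/3⌋ = $36,488. Book value $36,489.
Year 3 (final): $36,489 − $17,500 = $18,989. Book value $17,500.

$72,977; $36,488; $18,989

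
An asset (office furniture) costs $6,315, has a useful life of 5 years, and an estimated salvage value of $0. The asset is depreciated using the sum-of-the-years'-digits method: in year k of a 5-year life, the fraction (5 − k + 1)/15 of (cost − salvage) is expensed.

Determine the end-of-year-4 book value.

Depreciable base = $6,315 − $0 = $6,315.
Sum of the years' digits = 5+4+3+2+1 = 15.
Year 1: $6,315 × 5/15 = $2,105. Book value $4,210.
Year 2: $6,315 × 4/15 = $1,684. Book value $2,526.
Year 3: $6,315 × 3/15 = $1,263. Book value $1,263.
Year 4: $6,315 × 2/15 = $842. Book value $421.

$421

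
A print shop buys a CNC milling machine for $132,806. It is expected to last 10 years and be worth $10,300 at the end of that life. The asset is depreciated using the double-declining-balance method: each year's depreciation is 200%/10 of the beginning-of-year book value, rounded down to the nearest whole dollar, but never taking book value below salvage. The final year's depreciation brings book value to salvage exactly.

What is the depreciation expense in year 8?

$5,570

Depreciable base = $132,806 − $10,300 = $122,506.
Year 1: ⌊$132,806 × 200%/10⌋ = $26,561. Book value $106,245.
Year 2: ⌊$106,245 × 200%/10⌋ = $21,249. Book value $84,996.
Year 3: ⌊$84,996 × 200%/10⌋ = $16,999. Book value $67,997.
Year 4: ⌊$67,997 × 200%/10⌋ = $13,599. Book value $54,398.
Year 5: ⌊$54,398 × 200%/10⌋ = $10,879. Book value $43,519.
Year 6: ⌊$43,519 × 200%/10⌋ = $8,703. Book value $34,816.
Year 7: ⌊$34,816 × 200%/10⌋ = $6,963. Book value $27,853.
Year 8: ⌊$27,853 × 200%/10⌋ = $5,570. Book value $22,283.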